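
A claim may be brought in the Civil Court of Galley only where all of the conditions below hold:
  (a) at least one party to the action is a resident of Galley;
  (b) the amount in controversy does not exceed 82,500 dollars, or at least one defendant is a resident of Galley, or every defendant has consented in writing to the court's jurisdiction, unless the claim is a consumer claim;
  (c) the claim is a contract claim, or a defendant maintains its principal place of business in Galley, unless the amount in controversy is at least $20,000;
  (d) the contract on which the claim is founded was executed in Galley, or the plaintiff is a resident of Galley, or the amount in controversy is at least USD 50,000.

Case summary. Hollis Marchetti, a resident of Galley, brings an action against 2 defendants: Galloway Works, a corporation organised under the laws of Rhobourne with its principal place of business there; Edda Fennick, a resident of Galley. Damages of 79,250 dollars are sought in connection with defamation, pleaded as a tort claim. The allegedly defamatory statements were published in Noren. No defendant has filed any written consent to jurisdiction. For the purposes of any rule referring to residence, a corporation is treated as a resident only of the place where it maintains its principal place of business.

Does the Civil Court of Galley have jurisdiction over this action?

The Civil Court of Galley:
  (a) Hollis Marchetti resides in Galley. Satisfied.
  (b) The amount in controversy is $79,250, within the $82,500 ceiling, so one alternative holds. Met.
  (c) The claim is a tort claim, not a contract claim; the corporate defendant(s) have their principal place of business in Rhobourne, not Galley — every alternative fails. The proviso rescues it, though: the amount in controversy is USD 79,250, which meets the $20,000 floor. Condition met.
  (d) The plaintiff resides in Galley, so one alternative holds. Condition met.
  → Jurisdiction lies.

Yes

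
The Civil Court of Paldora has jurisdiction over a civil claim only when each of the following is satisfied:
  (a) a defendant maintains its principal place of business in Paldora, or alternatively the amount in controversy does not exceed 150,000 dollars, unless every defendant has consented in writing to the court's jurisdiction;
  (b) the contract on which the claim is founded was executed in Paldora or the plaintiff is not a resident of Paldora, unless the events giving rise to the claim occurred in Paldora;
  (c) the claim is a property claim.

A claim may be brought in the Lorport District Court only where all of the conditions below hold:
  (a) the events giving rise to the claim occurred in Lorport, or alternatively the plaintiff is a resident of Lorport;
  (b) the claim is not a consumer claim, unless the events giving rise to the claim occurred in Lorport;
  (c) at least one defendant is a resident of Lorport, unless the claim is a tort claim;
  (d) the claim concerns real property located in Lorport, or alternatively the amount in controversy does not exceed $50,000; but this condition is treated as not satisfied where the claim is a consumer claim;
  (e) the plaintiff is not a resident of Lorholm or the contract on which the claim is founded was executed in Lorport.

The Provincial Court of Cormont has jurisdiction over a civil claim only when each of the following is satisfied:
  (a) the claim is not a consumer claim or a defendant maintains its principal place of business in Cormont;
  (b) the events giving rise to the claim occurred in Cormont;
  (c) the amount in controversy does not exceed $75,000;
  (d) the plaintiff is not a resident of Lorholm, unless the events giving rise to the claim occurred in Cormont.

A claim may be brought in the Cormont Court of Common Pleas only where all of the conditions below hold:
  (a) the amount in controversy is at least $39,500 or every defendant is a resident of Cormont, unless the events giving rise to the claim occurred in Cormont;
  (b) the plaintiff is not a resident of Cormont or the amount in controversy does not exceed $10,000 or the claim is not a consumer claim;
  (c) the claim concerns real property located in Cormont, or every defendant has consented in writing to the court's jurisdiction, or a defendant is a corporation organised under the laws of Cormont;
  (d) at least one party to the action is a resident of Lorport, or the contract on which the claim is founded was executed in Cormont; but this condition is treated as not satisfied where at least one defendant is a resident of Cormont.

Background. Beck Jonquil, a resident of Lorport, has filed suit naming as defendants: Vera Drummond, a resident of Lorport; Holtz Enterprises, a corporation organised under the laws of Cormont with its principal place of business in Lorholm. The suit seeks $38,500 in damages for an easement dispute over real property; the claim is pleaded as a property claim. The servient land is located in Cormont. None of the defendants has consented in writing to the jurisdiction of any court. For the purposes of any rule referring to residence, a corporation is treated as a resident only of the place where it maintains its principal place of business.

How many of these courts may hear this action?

The Civil Court of Paldora:
  (a) The amount in controversy is USD 38,500, within the $150,000 ceiling, so one alternative holds. Satisfied.
  (b) The plaintiff resides in Lorport, which is not Paldora — that alternative is enough. Met.
  (c) The claim is a property claim. Met.
  → All conditions met; jurisdiction exists.
The Lorport District Court:
  (a) The plaintiff resides in Lorport, so this disjunct is met. Condition met.
  (b) The claim is a property claim, not a consumer claim. Met.
  (c) Vera Drummond resides in Lorport. Condition met.
  (d) The amount in controversy is 38,500 dollars, within the 50,000 dollars ceiling, which satisfies one of the alternatives. The carve-out does not apply: the claim is a property claim, not a consumer claim. Condition met.
  (e) The plaintiff resides in Lorport, which is not Lorholm, so one alternative holds. Met.
  → The court has jurisdiction.
The Provincial Court of Cormont:
  (a) The claim is a property claim, not a consumer claim — that alternative is enough. Condition met.
  (b) The operative events occurred in Cormont. Condition met.
  (c) The amount in controversy is 38,500 dollars, within the $75,000 ceiling. Satisfied.
  (d) The plaintiff resides in Lorport, which is not Lorholm. Satisfied.
  → All conditions met; jurisdiction exists.
The Cormont Court of Common Pleas:
  (a) The amount in controversy is 38,500 dollars, below the $39,500 floor; the defendants reside as follows — Vera Drummond in Lorport, Holtz Enterprises in Lorholm — not all in Cormont — every alternative fails. The proviso rescues it, though: the operative events occurred in Cormont. Satisfied.
  (b) The plaintiff resides in Lorport, which is not Cormont, so one alternative holds. Satisfied.
  (c) The property lies in Cormont, which satisfies one of the alternatives. Satisfied.
  (d) Beck Jonquil resides in Lorport, so one alternative holds. And the carve-out is inapplicable — no defendant resides in Cormont (they reside in Lorport, Lorholm). Satisfied.
  → All conditions met; jurisdiction exists.
Courts with jurisdiction: the Civil Court of Paldora, the Lorport District Court, the Provincial Court of Cormont, the Cormont Court of Common Pleas — 4 in total.

4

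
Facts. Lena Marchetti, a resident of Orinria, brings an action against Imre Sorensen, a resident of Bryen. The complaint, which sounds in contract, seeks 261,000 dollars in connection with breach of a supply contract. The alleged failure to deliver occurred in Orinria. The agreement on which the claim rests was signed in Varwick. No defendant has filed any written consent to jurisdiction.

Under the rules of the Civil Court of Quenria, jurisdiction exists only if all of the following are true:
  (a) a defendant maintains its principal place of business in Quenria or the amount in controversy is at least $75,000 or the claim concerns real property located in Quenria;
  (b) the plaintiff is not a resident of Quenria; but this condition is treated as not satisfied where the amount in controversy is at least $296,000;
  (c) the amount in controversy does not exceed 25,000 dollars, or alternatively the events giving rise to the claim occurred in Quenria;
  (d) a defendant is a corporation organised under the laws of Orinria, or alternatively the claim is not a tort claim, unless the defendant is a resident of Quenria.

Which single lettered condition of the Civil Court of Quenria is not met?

The Civil Court of Quenria:
  (a) The amount in controversy is USD 261,000, which meets the $75,000 floor, so this disjunct is met. Condition met.
  (b) The plaintiff resides in Orinria, which is not Quenria. And the carve-out is inapplicable — the amount in controversy is 261,000 dollars, below the $296,000 floor. Condition met.
  (c) The amount in controversy is 261,000 dollars, above the 25,000 dollars ceiling; the operative events occurred in Orinria, not Quenria — no alternative holds. Condition not met.
  (d) The claim is a contract claim, not a tort claim, which satisfies one of the alternatives. Met.
Only condition (c) fails.

(c)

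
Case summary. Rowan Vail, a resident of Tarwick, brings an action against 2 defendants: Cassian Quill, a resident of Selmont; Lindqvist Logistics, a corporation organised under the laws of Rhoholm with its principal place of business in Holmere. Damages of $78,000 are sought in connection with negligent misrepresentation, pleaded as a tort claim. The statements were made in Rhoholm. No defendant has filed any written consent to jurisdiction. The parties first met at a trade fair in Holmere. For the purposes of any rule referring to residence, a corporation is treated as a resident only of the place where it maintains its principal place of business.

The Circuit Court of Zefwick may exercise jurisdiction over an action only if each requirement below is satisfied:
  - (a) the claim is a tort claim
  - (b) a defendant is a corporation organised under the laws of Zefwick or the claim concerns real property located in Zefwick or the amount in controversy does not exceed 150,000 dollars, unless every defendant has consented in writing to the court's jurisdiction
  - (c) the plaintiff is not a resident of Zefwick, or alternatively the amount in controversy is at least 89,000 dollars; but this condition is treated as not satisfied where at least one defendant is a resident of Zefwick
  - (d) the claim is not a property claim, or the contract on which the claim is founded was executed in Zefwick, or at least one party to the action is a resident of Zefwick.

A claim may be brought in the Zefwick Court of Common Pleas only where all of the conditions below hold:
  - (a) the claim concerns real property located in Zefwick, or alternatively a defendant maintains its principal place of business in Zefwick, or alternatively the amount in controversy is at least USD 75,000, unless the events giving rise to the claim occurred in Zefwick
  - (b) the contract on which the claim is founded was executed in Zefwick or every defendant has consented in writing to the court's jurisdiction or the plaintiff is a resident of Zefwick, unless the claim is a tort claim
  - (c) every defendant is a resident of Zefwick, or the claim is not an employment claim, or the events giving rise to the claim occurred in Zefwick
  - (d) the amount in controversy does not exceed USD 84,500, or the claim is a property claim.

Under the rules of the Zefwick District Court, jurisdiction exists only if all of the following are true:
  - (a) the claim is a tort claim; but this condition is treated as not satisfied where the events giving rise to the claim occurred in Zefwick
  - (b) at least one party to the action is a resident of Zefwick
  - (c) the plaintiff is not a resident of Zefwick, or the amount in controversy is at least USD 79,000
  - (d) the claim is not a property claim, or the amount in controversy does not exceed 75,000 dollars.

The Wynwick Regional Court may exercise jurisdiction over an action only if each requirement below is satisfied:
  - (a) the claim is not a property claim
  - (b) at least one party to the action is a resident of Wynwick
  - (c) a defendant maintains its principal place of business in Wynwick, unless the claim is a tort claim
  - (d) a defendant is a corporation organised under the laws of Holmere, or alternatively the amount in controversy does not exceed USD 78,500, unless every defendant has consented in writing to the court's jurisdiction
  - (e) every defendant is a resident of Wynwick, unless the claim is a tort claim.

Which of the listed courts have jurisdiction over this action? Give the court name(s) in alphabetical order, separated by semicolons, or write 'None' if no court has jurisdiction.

the Circuit Court of Zefwick; the Zefwick Court of Common Pleas

The Circuit Court of Zefwick:
  (a) The claim is a tort claim. Met.
  (b) The amount in controversy is USD 78,000, within the $150,000 ceiling, which satisfies one of the alternatives. Condition met.
  (c) The plaintiff resides in Tarwick, which is not Zefwick, so one alternative holds. The carve-out does not apply: no defendant resides in Zefwick (they reside in Selmont, Holmere). Satisfied.
  (d) The claim is a tort claim, not a property claim, which satisfies one of the alternatives. Met.
  → All conditions met; jurisdiction exists.
The Zefwick Court of Common Pleas:
  (a) The amount in controversy is $78,000, which meets the $75,000 floor — that alternative is enough. Condition met.
  (b) No contract (and hence no place of execution) is alleged; no such written consent has been filed; the plaintiff resides in Tarwick, not Zefwick — every alternative fails. But the claim is a tort claim, and the 'unless' clause therefore excuses the requirement. Satisfied.
  (c) The claim is a tort claim, not an employment claim, so one alternative holds. Condition met.
  (d) The amount in controversy is USD 78,000, within the 84,500 dollars ceiling — that alternative is enough. Satisfied.
  → Every requirement is satisfied — jurisdiction.
The Zefwick District Court:
  (a) The claim is a tort claim. The carve-out does not apply: the operative events occurred in Rhoholm, not Zefwick. Satisfied.
  (b) No party resides in Zefwick. Fails.
  (c) The plaintiff resides in Tarwick, which is not Zefwick — that alternative is enough. Met.
  (d) The claim is a tort claim, not a property claim, so this disjunct is met. Satisfied.
  → No jurisdiction.
The Wynwick Regional Court:
  (a) The claim is a tort claim, not a property claim. Satisfied.
  (b) No party resides in Wynwick. Not met.
  (c) The corporate defendant(s) have their principal place of business in Holmere, not Wynwick. However, the claim is a tort claim, so the 'unless' proviso supplies this condition. Condition met.
  (d) The amount in controversy is USD 78,000, within the $78,500 ceiling, which satisfies one of the alternatives. Condition met.
  (e) The defendants reside as follows — Cassian Quill in Selmont, Lindqvist Logistics in Holmere — not all in Wynwick. However, the claim is a tort claim, so the 'unless' proviso supplies this condition. Satisfied.
  → The court lacks jurisdiction.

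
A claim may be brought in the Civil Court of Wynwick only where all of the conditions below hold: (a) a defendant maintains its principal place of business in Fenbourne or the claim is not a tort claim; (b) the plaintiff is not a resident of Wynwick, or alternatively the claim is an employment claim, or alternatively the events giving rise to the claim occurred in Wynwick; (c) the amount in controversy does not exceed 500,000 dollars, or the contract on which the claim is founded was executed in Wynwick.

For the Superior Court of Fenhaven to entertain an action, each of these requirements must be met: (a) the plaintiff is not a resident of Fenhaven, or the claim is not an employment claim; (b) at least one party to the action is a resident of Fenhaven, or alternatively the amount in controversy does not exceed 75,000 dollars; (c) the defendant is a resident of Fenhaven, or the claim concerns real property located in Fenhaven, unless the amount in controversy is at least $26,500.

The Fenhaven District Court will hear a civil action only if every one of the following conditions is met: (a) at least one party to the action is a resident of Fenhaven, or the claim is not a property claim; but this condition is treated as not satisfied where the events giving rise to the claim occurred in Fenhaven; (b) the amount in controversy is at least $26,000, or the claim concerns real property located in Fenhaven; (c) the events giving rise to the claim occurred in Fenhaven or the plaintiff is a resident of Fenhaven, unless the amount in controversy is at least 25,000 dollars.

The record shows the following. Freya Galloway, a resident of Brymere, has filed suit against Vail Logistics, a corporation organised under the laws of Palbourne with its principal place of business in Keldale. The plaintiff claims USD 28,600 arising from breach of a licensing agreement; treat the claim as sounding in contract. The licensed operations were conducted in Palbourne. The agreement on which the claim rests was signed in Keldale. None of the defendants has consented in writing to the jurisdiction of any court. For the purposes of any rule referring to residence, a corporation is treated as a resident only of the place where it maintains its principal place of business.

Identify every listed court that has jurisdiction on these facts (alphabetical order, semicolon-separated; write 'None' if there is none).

the Civil Court of Wynwick; the Fenhaven District Court; the Superior Court of Fenhaven

The Civil Court of Wynwick:
  (a) The claim is a contract claim, not a tort claim, so this disjunct is met. Met.
  (b) The plaintiff resides in Brymere, which is not Wynwick, so one alternative holds. Satisfied.
  (c) The amount in controversy is $28,600, within the $500,000 ceiling, so this disjunct is met. Met.
  → Every requirement is satisfied — jurisdiction.
The Superior Court of Fenhaven:
  (a) The plaintiff resides in Brymere, which is not Fenhaven, so this disjunct is met. Condition met.
  (b) The amount in controversy is USD 28,600, within the $75,000 ceiling, which satisfies one of the alternatives. Met.
  (c) The defendant resides in Keldale, not Fenhaven; the claim does not concern real property — none of the alternatives is met. The proviso rescues it, though: the amount in controversy is 28,600 dollars, which meets the $26,500 floor. Met.
  → The court has jurisdiction.
The Fenhaven District Court:
  (a) The claim is a contract claim, not a property claim, so this disjunct is met. The carve-out does not apply: the operative events occurred in Palbourne, not Fenhaven. Met.
  (b) The amount in controversy is 28,600 dollars, which meets the USD 26,000 floor, which satisfies one of the alternatives. Satisfied.
  (c) The operative events occurred in Palbourne, not Fenhaven; the plaintiff resides in Brymere, not Fenhaven — no alternative holds. But the amount in controversy is 28,600 dollars, which meets the $25,000 floor, and the 'unless' clause therefore excuses the requirement. Met.
  → Jurisdiction lies.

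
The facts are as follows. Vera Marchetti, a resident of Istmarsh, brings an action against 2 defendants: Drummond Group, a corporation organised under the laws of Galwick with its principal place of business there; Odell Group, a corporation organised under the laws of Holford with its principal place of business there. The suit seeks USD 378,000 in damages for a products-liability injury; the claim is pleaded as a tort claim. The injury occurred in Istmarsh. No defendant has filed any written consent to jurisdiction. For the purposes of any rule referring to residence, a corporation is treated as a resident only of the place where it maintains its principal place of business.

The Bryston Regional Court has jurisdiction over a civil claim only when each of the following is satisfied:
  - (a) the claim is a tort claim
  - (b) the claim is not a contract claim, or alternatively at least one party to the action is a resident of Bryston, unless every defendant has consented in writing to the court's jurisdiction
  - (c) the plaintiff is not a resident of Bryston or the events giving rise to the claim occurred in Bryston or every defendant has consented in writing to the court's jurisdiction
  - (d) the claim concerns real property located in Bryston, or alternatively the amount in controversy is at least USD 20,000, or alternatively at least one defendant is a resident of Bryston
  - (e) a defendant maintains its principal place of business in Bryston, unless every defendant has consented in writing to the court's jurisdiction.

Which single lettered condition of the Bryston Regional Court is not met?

The Bryston Regional Court:
  (a) The claim is a tort claim. Condition met.
  (b) The claim is a tort claim, not a contract claim — that alternative is enough. Met.
  (c) The plaintiff resides in Istmarsh, which is not Bryston — that alternative is enough. Met.
  (d) The amount in controversy is 378,000 dollars, which meets the USD 20,000 floor — that alternative is enough. Condition met.
  (e) The corporate defendant(s) have their principal place of business in Galwick, Holford, not Bryston. The proviso offers no rescue either, since no such written consent has been filed. Not satisfied.
Only condition (e) fails.

(e)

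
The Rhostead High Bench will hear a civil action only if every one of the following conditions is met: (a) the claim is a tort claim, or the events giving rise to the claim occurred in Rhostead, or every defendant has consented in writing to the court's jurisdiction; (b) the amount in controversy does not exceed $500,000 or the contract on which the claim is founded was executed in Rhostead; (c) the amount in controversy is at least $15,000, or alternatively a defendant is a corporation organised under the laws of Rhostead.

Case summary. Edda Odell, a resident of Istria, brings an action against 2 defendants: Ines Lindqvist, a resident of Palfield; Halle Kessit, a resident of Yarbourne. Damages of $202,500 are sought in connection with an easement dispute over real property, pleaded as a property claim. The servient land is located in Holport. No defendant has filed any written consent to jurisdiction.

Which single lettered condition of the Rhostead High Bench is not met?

The Rhostead High Bench:
  (a) The claim is a property claim, not a tort claim; the operative events occurred in Holport, not Rhostead; no such written consent has been filed — none of the alternatives is met. Not met.
  (b) The amount in controversy is 202,500 dollars, within the USD 500,000 ceiling, so one alternative holds. Met.
  (c) The amount in controversy is USD 202,500, which meets the 15,000 dollars floor — that alternative is enough. Met.
Only condition (a) fails.

(a)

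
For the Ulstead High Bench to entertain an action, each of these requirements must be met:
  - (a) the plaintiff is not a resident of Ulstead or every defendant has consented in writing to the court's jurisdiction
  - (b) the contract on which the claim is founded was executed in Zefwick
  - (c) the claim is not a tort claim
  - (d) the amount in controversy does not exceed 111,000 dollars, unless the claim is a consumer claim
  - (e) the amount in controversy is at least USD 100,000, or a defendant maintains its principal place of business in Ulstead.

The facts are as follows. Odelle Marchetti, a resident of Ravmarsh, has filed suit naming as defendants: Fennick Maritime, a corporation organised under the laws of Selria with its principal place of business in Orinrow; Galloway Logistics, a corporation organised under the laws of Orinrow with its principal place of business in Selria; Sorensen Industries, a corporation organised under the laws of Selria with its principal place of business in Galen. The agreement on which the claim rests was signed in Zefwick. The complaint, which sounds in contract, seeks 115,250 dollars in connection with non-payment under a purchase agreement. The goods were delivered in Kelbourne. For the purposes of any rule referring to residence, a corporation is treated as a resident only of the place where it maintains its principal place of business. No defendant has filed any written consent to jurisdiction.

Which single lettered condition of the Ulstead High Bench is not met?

The Ulstead High Bench:
  (a) The plaintiff resides in Ravmarsh, which is not Ulstead, so one alternative holds. Satisfied.
  (b) The contract was executed in Zefwick. Condition met.
  (c) The claim is a contract claim, not a tort claim. Condition met.
  (d) The amount in controversy is USD 115,250, above the $111,000 ceiling. Nor does the 'unless' clause help: the claim is a contract claim, not a consumer claim. Fails.
  (e) The amount in controversy is 115,250 dollars, which meets the $100,000 floor, so this disjunct is met. Met.
Only condition (d) fails.

(d)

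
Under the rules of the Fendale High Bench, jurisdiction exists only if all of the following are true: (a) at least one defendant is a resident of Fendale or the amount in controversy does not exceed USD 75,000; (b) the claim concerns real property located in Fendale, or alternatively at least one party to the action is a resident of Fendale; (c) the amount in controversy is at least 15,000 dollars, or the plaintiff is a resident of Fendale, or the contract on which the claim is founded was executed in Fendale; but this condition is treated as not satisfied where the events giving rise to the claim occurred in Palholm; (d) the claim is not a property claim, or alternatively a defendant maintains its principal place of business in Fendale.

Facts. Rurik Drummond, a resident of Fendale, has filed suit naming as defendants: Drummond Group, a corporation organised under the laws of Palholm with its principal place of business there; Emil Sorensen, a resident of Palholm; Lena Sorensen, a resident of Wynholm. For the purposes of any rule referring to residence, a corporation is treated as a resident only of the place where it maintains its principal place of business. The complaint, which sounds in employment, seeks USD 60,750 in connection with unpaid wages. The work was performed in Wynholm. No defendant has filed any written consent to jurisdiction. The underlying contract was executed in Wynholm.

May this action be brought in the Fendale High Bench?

Yes

The Fendale High Bench:
  (a) The amount in controversy is 60,750 dollars, within the 75,000 dollars ceiling, so this disjunct is met. Satisfied.
  (b) Rurik Drummond resides in Fendale, which satisfies one of the alternatives. Satisfied.
  (c) The amount in controversy is $60,750, which meets the 15,000 dollars floor — that alternative is enough. The exception is not triggered, since the operative events occurred in Wynholm, not Palholm. Satisfied.
  (d) The claim is an employment claim, not a property claim — that alternative is enough. Met.
  → All conditions met; jurisdiction exists.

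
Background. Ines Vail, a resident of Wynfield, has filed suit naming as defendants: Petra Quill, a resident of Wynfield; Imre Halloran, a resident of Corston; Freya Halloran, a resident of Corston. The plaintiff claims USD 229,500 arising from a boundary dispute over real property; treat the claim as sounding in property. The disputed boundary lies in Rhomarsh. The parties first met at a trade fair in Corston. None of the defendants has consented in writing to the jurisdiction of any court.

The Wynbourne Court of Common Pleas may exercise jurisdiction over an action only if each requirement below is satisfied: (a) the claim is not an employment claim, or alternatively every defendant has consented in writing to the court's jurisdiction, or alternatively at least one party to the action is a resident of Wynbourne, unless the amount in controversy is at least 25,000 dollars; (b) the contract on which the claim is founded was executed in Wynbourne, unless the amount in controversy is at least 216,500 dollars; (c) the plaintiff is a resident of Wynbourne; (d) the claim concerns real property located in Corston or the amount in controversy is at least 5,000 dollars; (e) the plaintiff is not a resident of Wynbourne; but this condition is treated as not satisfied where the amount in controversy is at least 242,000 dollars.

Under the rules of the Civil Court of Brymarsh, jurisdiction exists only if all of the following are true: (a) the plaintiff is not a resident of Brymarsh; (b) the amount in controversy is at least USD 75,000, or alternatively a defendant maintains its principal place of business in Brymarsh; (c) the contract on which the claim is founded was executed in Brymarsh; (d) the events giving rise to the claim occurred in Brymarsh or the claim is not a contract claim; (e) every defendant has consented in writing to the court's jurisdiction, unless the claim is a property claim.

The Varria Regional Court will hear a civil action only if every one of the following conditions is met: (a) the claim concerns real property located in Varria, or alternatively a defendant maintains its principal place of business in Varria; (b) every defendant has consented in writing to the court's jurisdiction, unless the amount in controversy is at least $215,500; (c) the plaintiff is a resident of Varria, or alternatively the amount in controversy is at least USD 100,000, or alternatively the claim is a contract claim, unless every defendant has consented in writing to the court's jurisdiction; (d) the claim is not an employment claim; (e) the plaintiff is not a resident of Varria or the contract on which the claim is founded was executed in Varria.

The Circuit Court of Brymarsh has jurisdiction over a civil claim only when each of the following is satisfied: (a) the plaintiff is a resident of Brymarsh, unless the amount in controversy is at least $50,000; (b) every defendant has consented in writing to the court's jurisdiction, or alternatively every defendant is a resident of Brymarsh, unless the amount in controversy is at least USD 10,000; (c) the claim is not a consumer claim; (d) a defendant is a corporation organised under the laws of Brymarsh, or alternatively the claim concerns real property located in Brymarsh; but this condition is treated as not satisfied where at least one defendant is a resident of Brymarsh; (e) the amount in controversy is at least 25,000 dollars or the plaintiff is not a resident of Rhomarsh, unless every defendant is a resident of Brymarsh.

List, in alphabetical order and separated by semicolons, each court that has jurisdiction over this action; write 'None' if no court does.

The Wynbourne Court of Common Pleas:
  (a) The claim is a property claim, not an employment claim — that alternative is enough. Met.
  (b) No contract (and hence no place of execution) is alleged. But the amount in controversy is $229,500, which meets the USD 216,500 floor, and the 'unless' clause therefore excuses the requirement. Met.
  (c) The plaintiff resides in Wynfield, not Wynbourne. Not satisfied.
  (d) The amount in controversy is USD 229,500, which meets the 5,000 dollars floor, so this disjunct is met. Met.
  (e) The plaintiff resides in Wynfield, which is not Wynbourne. And the carve-out is inapplicable — the amount in controversy is 229,500 dollars, below the $242,000 floor. Satisfied.
  → No jurisdiction.
The Civil Court of Brymarsh:
  (a) The plaintiff resides in Wynfield, which is not Brymarsh. Met.
  (b) The amount in controversy is USD 229,500, which meets the 75,000 dollars floor — that alternative is enough. Met.
  (c) No contract (and hence no place of execution) is alleged. Not satisfied.
  (d) The claim is a property claim, not a contract claim, which satisfies one of the alternatives. Satisfied.
  (e) No such written consent has been filed. However, the claim is a property claim, so the 'unless' proviso supplies this condition. Satisfied.
  → No jurisdiction.
The Varria Regional Court:
  (a) The property lies in Rhomarsh, not Varria; no defendant is a corporation — none of the alternatives is met. Condition not met.
  (b) No such written consent has been filed. The proviso rescues it, though: the amount in controversy is USD 229,500, which meets the 215,500 dollars floor. Condition met.
  (c) The amount in controversy is 229,500 dollars, which meets the 100,000 dollars floor — that alternative is enough. Satisfied.
  (d) The claim is a property claim, not an employment claim. Satisfied.
  (e) The plaintiff resides in Wynfield, which is not Varria, so this disjunct is met. Condition met.
  → No jurisdiction.
The Circuit Court of Brymarsh:
  (a) The plaintiff resides in Wynfield, not Brymarsh. The proviso rescues it, though: the amount in controversy is $229,500, which meets the 50,000 dollars floor. Met.
  (b) No such written consent has been filed; the defendants reside as follows — Petra Quill in Wynfield, Imre Halloran in Corston, Freya Halloran in Corston — not all in Brymarsh — every alternative fails. The proviso rescues it, though: the amount in controversy is $229,500, which meets the 10,000 dollars floor. Met.
  (c) The claim is a property claim, not a consumer claim. Met.
  (d) No defendant is a corporation; the property lies in Rhomarsh, not Brymarsh — no alternative holds. Not satisfied.
  (e) The amount in controversy is USD 229,500, which meets the $25,000 floor, which satisfies one of the alternatives. Met.
  → Not every requirement is met — no jurisdiction.

None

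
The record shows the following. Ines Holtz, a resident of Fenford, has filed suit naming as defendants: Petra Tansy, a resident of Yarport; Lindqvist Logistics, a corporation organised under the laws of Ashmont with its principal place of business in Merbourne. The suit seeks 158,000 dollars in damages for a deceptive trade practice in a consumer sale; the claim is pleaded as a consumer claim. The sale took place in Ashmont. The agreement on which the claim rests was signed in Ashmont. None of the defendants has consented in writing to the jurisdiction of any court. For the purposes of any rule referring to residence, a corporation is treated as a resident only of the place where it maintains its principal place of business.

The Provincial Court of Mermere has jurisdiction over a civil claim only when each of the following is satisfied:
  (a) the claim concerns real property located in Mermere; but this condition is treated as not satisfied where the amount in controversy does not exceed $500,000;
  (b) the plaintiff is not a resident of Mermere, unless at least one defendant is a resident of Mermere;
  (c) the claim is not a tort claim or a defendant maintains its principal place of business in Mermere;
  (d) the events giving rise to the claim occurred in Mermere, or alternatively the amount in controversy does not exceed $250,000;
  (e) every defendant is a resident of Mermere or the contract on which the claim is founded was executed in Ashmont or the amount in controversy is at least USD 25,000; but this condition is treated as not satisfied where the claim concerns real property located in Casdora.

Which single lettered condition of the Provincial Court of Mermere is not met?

The Provincial Court of Mermere:
  (a) The claim does not concern real property. Condition not met.
  (b) The plaintiff resides in Fenford, which is not Mermere. Satisfied.
  (c) The claim is a consumer claim, not a tort claim — that alternative is enough. Met.
  (d) The amount in controversy is USD 158,000, within the $250,000 ceiling, which satisfies one of the alternatives. Satisfied.
  (e) The contract was executed in Ashmont, so this disjunct is met. The carve-out does not apply: the claim does not concern real property. Satisfied.
Only condition (a) fails.

(a)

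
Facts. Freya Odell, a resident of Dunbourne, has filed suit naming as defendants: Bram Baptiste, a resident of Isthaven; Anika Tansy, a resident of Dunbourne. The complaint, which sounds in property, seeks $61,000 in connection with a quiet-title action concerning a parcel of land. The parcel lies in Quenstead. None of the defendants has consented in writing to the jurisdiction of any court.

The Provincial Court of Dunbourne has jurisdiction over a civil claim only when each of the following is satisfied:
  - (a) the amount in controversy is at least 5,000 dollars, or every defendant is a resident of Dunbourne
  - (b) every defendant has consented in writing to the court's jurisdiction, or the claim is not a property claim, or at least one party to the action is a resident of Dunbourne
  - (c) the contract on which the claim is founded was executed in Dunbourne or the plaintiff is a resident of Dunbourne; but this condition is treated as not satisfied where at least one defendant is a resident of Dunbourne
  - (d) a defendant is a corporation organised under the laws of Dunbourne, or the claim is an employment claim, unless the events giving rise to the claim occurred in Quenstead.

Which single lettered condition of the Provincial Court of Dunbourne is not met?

The Provincial Court of Dunbourne:
  (a) The amount in controversy is $61,000, which meets the $5,000 floor, which satisfies one of the alternatives. Met.
  (b) Freya Odell resides in Dunbourne, so one alternative holds. Satisfied.
  (c) The plaintiff resides in Dunbourne, so one alternative holds. However, Anika Tansy resides in Dunbourne, which falls within the stated exception and so defeats the condition. Not met.
  (d) No defendant is a corporation; the claim is a property claim, not an employment claim — no alternative holds. The proviso rescues it, though: the operative events occurred in Quenstead. Satisfied.
Only condition (c) fails.

(c)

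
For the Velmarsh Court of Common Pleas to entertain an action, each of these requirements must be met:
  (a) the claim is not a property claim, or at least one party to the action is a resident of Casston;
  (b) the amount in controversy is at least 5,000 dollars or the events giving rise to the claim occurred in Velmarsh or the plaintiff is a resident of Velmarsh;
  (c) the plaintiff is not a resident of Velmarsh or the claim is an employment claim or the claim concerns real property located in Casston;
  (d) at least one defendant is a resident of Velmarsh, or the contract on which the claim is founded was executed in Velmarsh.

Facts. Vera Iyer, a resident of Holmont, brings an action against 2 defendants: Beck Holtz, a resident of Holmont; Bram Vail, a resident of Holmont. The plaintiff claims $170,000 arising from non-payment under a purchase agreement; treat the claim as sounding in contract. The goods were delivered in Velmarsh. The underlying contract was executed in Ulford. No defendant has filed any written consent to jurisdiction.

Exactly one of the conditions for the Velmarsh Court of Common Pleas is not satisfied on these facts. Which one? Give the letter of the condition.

(d)

The Velmarsh Court of Common Pleas:
  (a) The claim is a contract claim, not a property claim, so one alternative holds. Condition met.
  (b) The amount in controversy is $170,000, which meets the $5,000 floor, so one alternative holds. Condition met.
  (c) The plaintiff resides in Holmont, which is not Velmarsh, so this disjunct is met. Met.
  (d) No defendant resides in Velmarsh (they reside in Holmont, Holmont); the contract was executed in Ulford, not Velmarsh — every alternative fails. Fails.
Only condition (d) fails.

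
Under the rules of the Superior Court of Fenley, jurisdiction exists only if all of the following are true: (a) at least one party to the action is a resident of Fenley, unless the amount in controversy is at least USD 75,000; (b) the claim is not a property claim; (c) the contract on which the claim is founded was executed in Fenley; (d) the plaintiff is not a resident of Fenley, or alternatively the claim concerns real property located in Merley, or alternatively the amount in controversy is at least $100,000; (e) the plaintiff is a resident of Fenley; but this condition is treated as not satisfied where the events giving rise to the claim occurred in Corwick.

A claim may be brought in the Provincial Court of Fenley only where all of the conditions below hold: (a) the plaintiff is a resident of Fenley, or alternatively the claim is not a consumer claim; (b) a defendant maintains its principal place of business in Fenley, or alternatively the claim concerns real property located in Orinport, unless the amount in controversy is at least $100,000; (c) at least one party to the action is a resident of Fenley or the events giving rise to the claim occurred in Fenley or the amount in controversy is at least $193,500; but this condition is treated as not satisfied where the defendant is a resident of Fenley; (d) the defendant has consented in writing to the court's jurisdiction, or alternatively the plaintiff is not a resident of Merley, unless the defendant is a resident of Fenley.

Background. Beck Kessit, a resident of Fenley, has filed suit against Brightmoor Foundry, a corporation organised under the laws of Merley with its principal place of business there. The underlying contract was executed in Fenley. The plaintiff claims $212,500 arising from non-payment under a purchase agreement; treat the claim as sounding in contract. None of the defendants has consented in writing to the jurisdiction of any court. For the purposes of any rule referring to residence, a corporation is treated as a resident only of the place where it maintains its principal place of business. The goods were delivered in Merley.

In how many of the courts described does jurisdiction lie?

2

The Superior Court of Fenley:
  (a) Beck Kessit resides in Fenley. Condition met.
  (b) The claim is a contract claim, not a property claim. Satisfied.
  (c) The contract was executed in Fenley. Condition met.
  (d) The amount in controversy is $212,500, which meets the USD 100,000 floor, so this disjunct is met. Condition met.
  (e) The plaintiff resides in Fenley. The exception is not triggered, since the operative events occurred in Merley, not Corwick. Met.
  → The court has jurisdiction.
The Provincial Court of Fenley:
  (a) The plaintiff resides in Fenley — that alternative is enough. Condition met.
  (b) The corporate defendant(s) have their principal place of business in Merley, not Fenley; the claim does not concern real property — every alternative fails. However, the amount in controversy is USD 212,500, which meets the USD 100,000 floor, so the 'unless' proviso supplies this condition. Condition met.
  (c) Beck Kessit resides in Fenley, which satisfies one of the alternatives. The exception is not triggered, since the defendant resides in Merley, not Fenley. Condition met.
  (d) The plaintiff resides in Fenley, which is not Merley, which satisfies one of the alternatives. Met.
  → Every requirement is satisfied — jurisdiction.
Courts with jurisdiction: the Superior Court of Fenley, the Provincial Court of Fenley — 2 in total.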